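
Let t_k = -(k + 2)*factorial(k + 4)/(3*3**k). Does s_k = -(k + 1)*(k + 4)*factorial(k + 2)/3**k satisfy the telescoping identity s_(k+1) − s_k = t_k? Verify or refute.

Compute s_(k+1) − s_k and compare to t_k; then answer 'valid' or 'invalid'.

Invalid: residual 2*(k**2 + 5*k + 3)*factorial(k + 2)/(3*3**k) ≠ 0.

s_(k+1) = -(k + 2)*(k + 5)*factorial(k + 3)/(3*3**k)
s_(k+1) − s_k = -(k**3 + 7*k**2 + 16*k + 18)*factorial(k + 2)/(3*3**k)
(s_(k+1) − s_k) − t_k = 2*(k**2 + 5*k + 3)*factorial(k + 2)/(3*3**k)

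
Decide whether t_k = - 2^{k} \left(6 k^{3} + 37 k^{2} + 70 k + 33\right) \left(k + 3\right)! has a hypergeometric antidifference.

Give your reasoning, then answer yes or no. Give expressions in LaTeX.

r(k) = 2*(6*k**4 + 79*k**3 + 382*k**2 + 794*k + 584)/(6*k**3 + 37*k**2 + 70*k + 33) after simplifying.
A = 2*k + 8, B = 1, C = k**3 + 37*k**2/6 + 35*k/3 + 11/2.
f must satisfy (2*k + 8)·f(k+1) − (1)·f(k) = k**3 + 37*k**2/6 + 35*k/3 + 11/2.
From deg A=1, deg B=0, deg C=3: d=2.
Solve for f: f(k) = (k + 1)*(3*k - 1)/6 (degree 2 ≤ 2).
So s_k = (B(k−1)f/C)·t_k = ((k + 1)*(3*k - 1)/(6*k**3 + 37*k**2 + 70*k + 33))·t_k = -2**k*(k + 1)*(3*k - 1)*factorial(k + 3).
Δs = -2**k*(6*k**3 + 37*k**2 + 70*k + 33)*factorial(k + 3), as required.

Yes. s_k = - 2^{k} \left(k + 1\right) \left(3 k - 1\right) \left(k + 3\right)!.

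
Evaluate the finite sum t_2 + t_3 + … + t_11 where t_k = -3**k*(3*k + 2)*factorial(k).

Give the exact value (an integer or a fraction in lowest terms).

t_(k+1)/t_k = 3*(k + 1)*(3*k + 5)/(3*k + 2).
A = 3*k + 3, B = 1, C = k + 2/3.
Key eq: (3*k + 3)·f(k+1) = (1)·f(k) + (k + 2/3).
d = 0 from the (1,0,1) case.
Solve for f: f(k) = 1/3 (degree 0 ≤ 0).
Then R = B(k−1)f/C = 1/(3*k + 2), so s_k = R(k)·t_k = -3**k*factorial(k).
s_(k+1) − s_k = -3**k*(3*k + 2)*factorial(k) = t_k.
Sum = s_(12) − s_(2); s_(12) = -254561089305600, s_(2) = -18 ⇒ -254561089305582.

Σ = -254561089305582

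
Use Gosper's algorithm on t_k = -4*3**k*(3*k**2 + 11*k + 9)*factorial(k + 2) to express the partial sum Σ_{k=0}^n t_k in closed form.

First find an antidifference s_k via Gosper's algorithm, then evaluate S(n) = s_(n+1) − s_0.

S(n) = -12*3**n*(n + 1)*factorial(n + 3)

Compute t_(k+1)/t_k: get 3*(3*k**3 + 26*k**2 + 74*k + 69)/(3*k**2 + 11*k + 9).
So A=3*k + 9 and B=1, with C=k**2 + 11*k/3 + 3.
Need (3*k + 9)·f(k+1) − (1)·f(k) = k**2 + 11*k/3 + 3.
Bound: deg f ≤ 1.
A polynomial solution: f(k) = k/3.
R(k) = B(k−1)·f(k)/C(k) = k/(3*k**2 + 11*k + 9); s_k = R·t_k = -4*3**k*k*factorial(k + 2).
Check: Δs_k = -4*3**k*(3*k**2 + 11*k + 9)*factorial(k + 2). ✓
s_(n+1) = -12*3**n*(n + 1)*factorial(n + 3) and s_(0) = 0, so S(n) = -12*3**n*(n + 1)*factorial(n + 3).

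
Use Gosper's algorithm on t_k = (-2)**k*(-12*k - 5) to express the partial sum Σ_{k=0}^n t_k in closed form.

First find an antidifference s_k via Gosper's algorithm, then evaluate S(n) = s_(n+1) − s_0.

Compute t_(k+1)/t_k: get 2*(-12*k - 17)/(12*k + 5).
Take A(k)=-2, B(k)=1, C(k)=k + 5/12.
Key eq: (-2)·f(k+1) = (1)·f(k) + (k + 5/12).
d = 1 from the (0,0,1) case.
Match coefficients ⇒ f(k) = -(4*k - 1)/12.
Certificate R = B(k−1)f/C = -(4*k - 1)/(12*k + 5) gives s_k = (-2)**k*(4*k - 1).
Check: Δs_k = (-2)**k*(-12*k - 5). ✓
Σ_(k=0)^n t_k = s_(n+1) − s_(0) = ((-2)**(n + 1)*(4*n + 3)) − (-1), i.e. -8*(-2)**n*n - 6*(-2)**n + 1.

S(n) = -8*(-2)**n*n - 6*(-2)**n + 1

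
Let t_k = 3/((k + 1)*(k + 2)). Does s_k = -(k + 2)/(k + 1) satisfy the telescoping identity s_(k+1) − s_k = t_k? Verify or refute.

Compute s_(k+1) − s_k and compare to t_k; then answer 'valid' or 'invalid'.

Invalid: residual -2/(k**2 + 3*k + 2) ≠ 0.

s_(k+1) = (-k - 3)/(k + 2)
s_(k+1) − s_k = 1/(k**2 + 3*k + 2)
(s_(k+1) − s_k) − t_k = -2/(k**2 + 3*k + 2)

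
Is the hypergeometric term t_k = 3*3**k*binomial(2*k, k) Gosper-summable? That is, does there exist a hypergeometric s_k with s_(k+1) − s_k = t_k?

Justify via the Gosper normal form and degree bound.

Step 1: r(k) = 6*(2*k + 1)/(k + 1).
Factor: A=12*k + 6; B=k + 1; C=1.
Solve (12*k + 6)·f(k+1) − (k)·f(k) = 1.
deg f ≤ -1 (via 1,1,0).
d = -1 < 0 ⇒ no nonzero polynomial f; not summable.

No — negative degree bound, so no certificate f.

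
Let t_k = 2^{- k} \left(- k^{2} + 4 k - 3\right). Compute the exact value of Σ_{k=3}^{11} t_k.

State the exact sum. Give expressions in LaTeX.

Σ = -1219/1024

Compute t_(k+1)/t_k: get k*(k - 2)/(2*(k**2 - 4*k + 3)).
Normal form (A,B,C) = (1/2, 1, k**2 - 4*k + 3).
Set up (1/2)·f(k+1) − (1)·f(k) − (k**2 - 4*k + 3) = 0.
Degrees (0,0,2) ⇒ d ≤ 2.
Coefficient equations give f(k) = -2*(k**2 - 2*k + 2).
Get s_k = R·t_k = 2**(1 - k)*(k**2 - 2*k + 2) with R(k) = B(k−1)f(k)/C(k) = -2*(k**2 - 2*k + 2)/((k - 3)*(k - 1)).
Δs = (-k**2 + 4*k - 3)/2**k, as required.
Telescoping: Σ = s_(12) − s_(3) = 61/1024 − (5/4) = -1219/1024.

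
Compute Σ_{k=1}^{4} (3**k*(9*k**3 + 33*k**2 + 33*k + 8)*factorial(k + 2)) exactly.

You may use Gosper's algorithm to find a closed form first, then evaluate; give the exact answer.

Step 1: r(k) = 3*(9*k**4 + 87*k**3 + 306*k**2 + 461*k + 249)/(9*k**3 + 33*k**2 + 33*k + 8).
A = 3*k + 9, B = 1, C = k**3 + 11*k**2/3 + 11*k/3 + 8/9.
Key eq: (3*k + 9)·f(k+1) = (1)·f(k) + (k**3 + 11*k**2/3 + 11*k/3 + 8/9).
deg f ≤ 2 (via 1,0,3).
Solving with deg f ≤ 2: f(k) = (3*k**2 - 3*k + 1)/9.
Get s_k = R·t_k = 3**k*(3*k**2 - 3*k + 1)*factorial(k + 2) with R(k) = B(k−1)f(k)/C(k) = (3*k**2 - 3*k + 1)/(9*k**3 + 33*k**2 + 33*k + 8).
Verify: 3**k*(9*k**3 + 33*k**2 + 33*k + 8)*factorial(k + 2) matches t_k.
Evaluate s at k=5 and k=1: 74707920 and 18; difference 74707902.

Σ = 74707902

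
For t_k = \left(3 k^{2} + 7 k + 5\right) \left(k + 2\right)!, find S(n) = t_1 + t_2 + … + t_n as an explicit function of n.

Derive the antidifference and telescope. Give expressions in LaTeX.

Compute t_(k+1)/t_k: get (k + 3)*(7*k + 3*(k + 1)**2 + 12)/(3*k**2 + 7*k + 5).
Gosper form: A/B · C(k+1)/C(k) with A=k + 3, B=1, C=k**2 + 7*k/3 + 5/3.
Set up (k + 3)·f(k+1) − (1)·f(k) − (k**2 + 7*k/3 + 5/3) = 0.
d = 1 from the (1,0,2) case.
Solve for f: f(k) = (3*k - 2)/3 (degree 1 ≤ 1).
R(k) = B(k−1)·f(k)/C(k) = (3*k - 2)/(3*k**2 + 7*k + 5); s_k = R·t_k = (3*k - 2)*factorial(k + 2).
Check: Δs_k = (3*k**2 + 7*k + 5)*factorial(k + 2). ✓
s_(n+1) = (3*n + 1)*factorial(n + 3) and s_(1) = 6, so S(n) = 3*n*factorial(n + 3) + factorial(n + 3) - 6.

S(n) = 3 n \left(n + 3\right)! + \left(n + 3\right)! - 6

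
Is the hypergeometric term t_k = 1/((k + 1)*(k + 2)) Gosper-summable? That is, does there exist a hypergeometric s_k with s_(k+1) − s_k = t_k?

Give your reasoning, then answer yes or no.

Compute t_(k+1)/t_k: get (k + 1)/(k + 3).
A = k + 1, B = k + 3, C = 1.
Solve (k + 1)·f(k+1) − (k + 2)·f(k) = 1.
From deg A=1, deg B=1, deg C=0: d=1.
A polynomial solution: f(k) = k.
Get s_k = R·t_k = k/(k + 1) with R(k) = B(k−1)f(k)/C(k) = k*(k + 2).
Δs = 1/(k**2 + 3*k + 2), as required.

Yes. s_k = k/(k + 1).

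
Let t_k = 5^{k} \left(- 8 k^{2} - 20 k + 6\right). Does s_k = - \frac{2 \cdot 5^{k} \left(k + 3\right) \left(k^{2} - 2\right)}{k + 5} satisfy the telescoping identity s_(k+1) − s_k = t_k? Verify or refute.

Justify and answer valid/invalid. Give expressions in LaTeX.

Invalid: residual \frac{5^{k} \left(16 k^{3} + 116 k^{2} + 188 k - 52\right)}{k^{2} + 11 k + 30} ≠ 0.

s_(k+1) = -10*5**k*(k + 4)*((k + 1)**2 - 2)/(k + 6)
s_(k+1) − s_k = 5**k*(-8*k**4 - 92*k**3 - 338*k**2 - 346*k + 128)/(k**2 + 11*k + 30)
(s_(k+1) − s_k) − t_k = 5**k*(16*k**3 + 116*k**2 + 188*k - 52)/(k**2 + 11*k + 30)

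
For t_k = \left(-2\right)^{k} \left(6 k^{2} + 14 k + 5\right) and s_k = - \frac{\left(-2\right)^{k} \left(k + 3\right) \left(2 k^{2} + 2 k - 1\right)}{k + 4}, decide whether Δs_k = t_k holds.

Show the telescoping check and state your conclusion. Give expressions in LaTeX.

Invalid: residual \frac{\left(-2\right)^{k} \left(- 6 k^{3} - 40 k^{2} - 63 k - 19\right)}{k^{2} + 9 k + 20} ≠ 0.

s_(k+1) = 2*(-2)**k*(k + 4)*(2*k + 2*(k + 1)**2 + 1)/(k + 5)
s_(k+1) − s_k = (-2)**k*(6*k**4 + 62*k**3 + 211*k**2 + 262*k + 81)/(k**2 + 9*k + 20)
(s_(k+1) − s_k) − t_k = (-2)**k*(-6*k**3 - 40*k**2 - 63*k - 19)/(k**2 + 9*k + 20)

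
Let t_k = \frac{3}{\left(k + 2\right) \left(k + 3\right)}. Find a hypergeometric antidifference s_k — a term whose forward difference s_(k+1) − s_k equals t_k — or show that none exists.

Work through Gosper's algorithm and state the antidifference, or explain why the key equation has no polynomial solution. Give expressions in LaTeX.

r(k) = (k + 2)/(k + 4) after simplifying.
Gosper form: A/B · C(k+1)/C(k) with A=k + 2, B=k + 4, C=1.
Need (k + 2)·f(k+1) − (k + 3)·f(k) = 1.
deg f ≤ 1 (via 1,1,0).
Match coefficients ⇒ f(k) = k/2.
R(k) = B(k−1)·f(k)/C(k) = k*(k + 3)/2; s_k = R·t_k = 3*k/(2*(k + 2)).
Verify: 3/(k**2 + 5*k + 6) matches t_k.

s_k = \frac{3 k}{2 \left(k + 2\right)}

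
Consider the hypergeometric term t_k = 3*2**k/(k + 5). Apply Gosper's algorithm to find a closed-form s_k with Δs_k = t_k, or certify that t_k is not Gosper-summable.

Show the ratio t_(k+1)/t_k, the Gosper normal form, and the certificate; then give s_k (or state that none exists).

Compute t_(k+1)/t_k: get 2*(k + 5)/(k + 6).
Normal form (A,B,C) = (2*k + 10, k + 6, 1).
Set up (2*k + 10)·f(k+1) − (k + 5)·f(k) − (1) = 0.
Degrees (1,1,0) ⇒ d ≤ -1.
d = -1 < 0 ⇒ no nonzero polynomial f; not summable.

none — t_k is not Gosper-summable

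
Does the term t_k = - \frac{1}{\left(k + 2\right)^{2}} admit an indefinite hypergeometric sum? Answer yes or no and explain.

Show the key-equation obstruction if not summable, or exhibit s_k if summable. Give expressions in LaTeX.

No. Not Gosper-summable.

Ratio r(k) = (k + 2)**2/(k + 3)**2.
Take A(k)=k**2 + 4*k + 4, B(k)=k**2 + 6*k + 9, C(k)=1.
f must satisfy (k**2 + 4*k + 4)·f(k+1) − (k**2 + 4*k + 4)·f(k) = 1.
Bound: deg f ≤ 0.
Generic f = c0 gives residual -1; -1 = 0 cannot hold, so t_k is not Gosper-summable.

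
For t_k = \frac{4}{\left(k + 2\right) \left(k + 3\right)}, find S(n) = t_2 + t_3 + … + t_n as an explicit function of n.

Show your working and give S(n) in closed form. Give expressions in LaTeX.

S(n) = \frac{n - 1}{n + 3}

Ratio r(k) = (k + 2)/(k + 4).
A = k + 2, B = k + 4, C = 1.
Set up (k + 2)·f(k+1) − (k + 3)·f(k) − (1) = 0.
From deg A=1, deg B=1, deg C=0: d=1.
A polynomial solution: f(k) = k/2.
R(k) = B(k−1)·f(k)/C(k) = k*(k + 3)/2; s_k = R·t_k = 2*k/(k + 2).
Check: Δs_k = 4/(k**2 + 5*k + 6). ✓
Evaluate: s_(n+1) = 2*(n + 1)/(n + 3); subtract s_(2) = 1 ⇒ S(n) = (n - 1)/(n + 3).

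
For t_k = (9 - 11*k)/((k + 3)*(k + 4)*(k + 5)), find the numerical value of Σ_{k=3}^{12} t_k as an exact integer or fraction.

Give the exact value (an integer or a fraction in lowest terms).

Σ = -955/1904

The ratio is (k + 3)*(11*k + 2)/((k + 6)*(11*k - 9)).
Normal form (A,B,C) = (k + 3, k + 6, k - 9/11).
Set up (k + 3)·f(k+1) − (k + 5)·f(k) − (k - 9/11) = 0.
From deg A=1, deg B=1, deg C=1: d=2.
Match coefficients ⇒ f(k) = k*(k - 4)/11.
R(k) = B(k−1)·f(k)/C(k) = k*(k - 4)*(k + 5)/(11*k - 9); s_k = R·t_k = k*(4 - k)/((k + 3)*(k + 4)).
Δs = (9 - 11*k)/(k**3 + 12*k**2 + 47*k + 60), as required.
Telescoping: Σ = s_(13) − s_(3) = -117/272 − (1/14) = -955/1904.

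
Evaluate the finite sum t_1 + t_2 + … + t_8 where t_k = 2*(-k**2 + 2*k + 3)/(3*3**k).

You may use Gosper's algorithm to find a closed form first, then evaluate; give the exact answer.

Σ = 6584/6561

The ratio is (k**2 - 4)/(3*(k**2 - 2*k - 3)).
Take A(k)=1/3, B(k)=1, C(k)=k**2 - 2*k - 3.
Need (1/3)·f(k+1) − (1)·f(k) = k**2 - 2*k - 3.
Bound: deg f ≤ 2.
Solving with deg f ≤ 2: f(k) = -3*(k**2 - k - 3)/2.
Then R = B(k−1)f/C = -3*(k**2 - k - 3)/(2*(k - 3)*(k + 1)), so s_k = R(k)·t_k = (k**2 - k - 3)/3**k.
Check: Δs_k = 2*(-k**2 + 2*k + 3)/(3*3**k). ✓
Telescoping: Σ = s_(9) − s_(1) = 23/6561 − (-1) = 6584/6561.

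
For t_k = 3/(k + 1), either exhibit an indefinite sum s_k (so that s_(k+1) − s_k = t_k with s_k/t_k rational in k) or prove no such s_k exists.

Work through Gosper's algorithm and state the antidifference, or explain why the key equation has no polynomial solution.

none — t_k is not Gosper-summable

r(k) = (k + 1)/(k + 2) after simplifying.
Factor: A=k + 1; B=k + 2; C=1.
Need (k + 1)·f(k+1) − (k + 1)·f(k) = 1.
deg f ≤ 0 (via 1,1,0).
Write f(k) = c0. Then LHS − RHS = -1, requiring -1 = 0: contradictory. No certificate.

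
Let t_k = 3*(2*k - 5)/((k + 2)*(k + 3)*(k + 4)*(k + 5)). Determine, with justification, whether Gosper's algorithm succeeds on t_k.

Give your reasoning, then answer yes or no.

Yes. s_k = k*(-k**2 - 9*k - 50)/(8*(k + 2)*(k + 3)*(k + 4)).

Compute t_(k+1)/t_k: get (k + 2)*(2*k - 3)/((k + 6)*(2*k - 5)).
Take A(k)=k + 2, B(k)=k + 6, C(k)=k - 5/2.
Set up (k + 2)·f(k+1) − (k + 5)·f(k) − (k - 5/2) = 0.
d = 3 from the (1,1,1) case.
Match coefficients ⇒ f(k) = -k*(k**2 + 9*k + 50)/48.
Get s_k = R·t_k = k*(-k**2 - 9*k - 50)/(8*(k + 2)*(k + 3)*(k + 4)) with R(k) = B(k−1)f(k)/C(k) = -k*(k + 5)*(k**2 + 9*k + 50)/(24*(2*k - 5)).
Verify: 3*(2*k - 5)/(k**4 + 14*k**3 + 71*k**2 + 154*k + 120) matches t_k.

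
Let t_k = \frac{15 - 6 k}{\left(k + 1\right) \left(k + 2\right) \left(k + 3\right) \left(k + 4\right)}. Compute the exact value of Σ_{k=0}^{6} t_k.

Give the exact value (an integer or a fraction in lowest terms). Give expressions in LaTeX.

Compute t_(k+1)/t_k: get (k + 1)*(2*k - 3)/((k + 5)*(2*k - 5)).
Take A(k)=k + 1, B(k)=k + 5, C(k)=k - 5/2.
Need (k + 1)·f(k+1) − (k + 4)·f(k) = k - 5/2.
d = 3 from the (1,1,1) case.
Match coefficients ⇒ f(k) = -k*(2*k**2 + 12*k + 31)/18.
R(k) = B(k−1)·f(k)/C(k) = -k*(k + 4)*(2*k**2 + 12*k + 31)/(9*(2*k - 5)); s_k = R·t_k = k*(2*k**2 + 12*k + 31)/(3*(k + 1)*(k + 2)*(k + 3)).
Check: Δs_k = 3*(5 - 2*k)/(k**4 + 10*k**3 + 35*k**2 + 50*k + 24). ✓
Evaluate s at k=7 and k=0: 497/720 and 0; difference 497/720.

Σ = 497/720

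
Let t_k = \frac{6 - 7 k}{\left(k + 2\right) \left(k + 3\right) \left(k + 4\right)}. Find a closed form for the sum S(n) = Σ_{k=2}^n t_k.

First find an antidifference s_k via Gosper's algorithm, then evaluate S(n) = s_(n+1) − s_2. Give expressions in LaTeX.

S(n) = \frac{- 9 n^{2} + 7 n + 2}{10 \left(n^{2} + 7 n + 12\right)}

t_(k+1)/t_k = (k + 2)*(7*k + 1)/((k + 5)*(7*k - 6)).
So A=k + 2 and B=k + 5, with C=k - 6/7.
Need (k + 2)·f(k+1) − (k + 4)·f(k) = k - 6/7.
Degrees (1,1,1) ⇒ d ≤ 2.
A polynomial solution: f(k) = k*(2*k - 11)/21.
Certificate R = B(k−1)f/C = k*(k + 4)*(2*k - 11)/(3*(7*k - 6)) gives s_k = k*(11 - 2*k)/(3*(k + 2)*(k + 3)).
Check: Δs_k = (6 - 7*k)/(k**3 + 9*k**2 + 26*k + 24). ✓
Telescope: S(n) = s_(n+1) − s_(2) = (-2*n**2 + 7*n + 9)/(3*(n**2 + 7*n + 12)) − (7/30) = (-9*n**2 + 7*n + 2)/(10*(n**2 + 7*n + 12)).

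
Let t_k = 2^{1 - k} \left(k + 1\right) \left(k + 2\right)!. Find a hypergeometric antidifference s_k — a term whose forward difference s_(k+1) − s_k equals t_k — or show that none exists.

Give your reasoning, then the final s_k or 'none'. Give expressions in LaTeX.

s_k = 2^{2 - k} \left(k + 2\right)!

The ratio is (k + 2)*(k + 3)/(2*(k + 1)).
A = k/2 + 3/2, B = 1, C = k + 1.
Solve (k/2 + 3/2)·f(k+1) − (1)·f(k) = k + 1.
From deg A=1, deg B=0, deg C=1: d=0.
Match coefficients ⇒ f(k) = 2.
So s_k = (B(k−1)f/C)·t_k = (2/(k + 1))·t_k = 2**(2 - k)*factorial(k + 2).
Verify: 2**(1 - k)*(k + 1)*factorial(k + 2) matches t_k.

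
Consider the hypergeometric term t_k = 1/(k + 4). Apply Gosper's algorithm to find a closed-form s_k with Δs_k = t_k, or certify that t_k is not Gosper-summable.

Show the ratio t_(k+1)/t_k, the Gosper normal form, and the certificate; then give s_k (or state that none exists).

Step 1: r(k) = (k + 4)/(k + 5).
Normal form (A,B,C) = (k + 4, k + 5, 1).
f must satisfy (k + 4)·f(k+1) − (k + 4)·f(k) = 1.
Degrees (1,1,0) ⇒ d ≤ 0.
Write f(k) = c0. Then LHS − RHS = -1, requiring -1 = 0: contradictory. No certificate.

none (Gosper's algorithm certifies no s_k)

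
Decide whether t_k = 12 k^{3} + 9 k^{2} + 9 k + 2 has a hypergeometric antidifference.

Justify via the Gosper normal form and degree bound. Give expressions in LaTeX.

r(k) = (12*k**3 + 45*k**2 + 63*k + 32)/(12*k**3 + 9*k**2 + 9*k + 2) after simplifying.
Gosper form: A/B · C(k+1)/C(k) with A=1, B=1, C=k**3 + 3*k**2/4 + 3*k/4 + 1/6.
Set up (1)·f(k+1) − (1)·f(k) − (k**3 + 3*k**2/4 + 3*k/4 + 1/6) = 0.
d = 4 from the (0,0,3) case.
A polynomial solution: f(k) = k*(3*k**3 - 3*k**2 + 3*k - 1)/12.
R(k) = B(k−1)·f(k)/C(k) = k*(3*k**3 - 3*k**2 + 3*k - 1)/(12*k**3 + 9*k**2 + 9*k + 2); s_k = R·t_k = k*(3*k**3 - 3*k**2 + 3*k - 1).
s_(k+1) − s_k = 12*k**3 + 9*k**2 + 9*k + 2 = t_k.

Yes. s_k = k \left(3 k^{3} - 3 k^{2} + 3 k - 1\right).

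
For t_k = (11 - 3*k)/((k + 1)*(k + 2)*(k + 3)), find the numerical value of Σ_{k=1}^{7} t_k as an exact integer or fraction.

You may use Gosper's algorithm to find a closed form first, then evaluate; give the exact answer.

The ratio is (k + 1)*(3*k - 8)/((k + 4)*(3*k - 11)).
Take A(k)=k + 1, B(k)=k + 4, C(k)=k - 11/3.
Need (k + 1)·f(k+1) − (k + 3)·f(k) = k - 11/3.
deg f ≤ 2 (via 1,1,1).
Solving with deg f ≤ 2: f(k) = -k*(2*k + 9)/3.
So s_k = (B(k−1)f/C)·t_k = (-k*(k + 3)*(2*k + 9)/(3*k - 11))·t_k = k*(2*k + 9)/((k + 1)*(k + 2)).
Verify: (11 - 3*k)/(k**3 + 6*k**2 + 11*k + 6) matches t_k.
Evaluate s at k=8 and k=1: 20/9 and 11/6; difference 7/18.

Σ = 7/18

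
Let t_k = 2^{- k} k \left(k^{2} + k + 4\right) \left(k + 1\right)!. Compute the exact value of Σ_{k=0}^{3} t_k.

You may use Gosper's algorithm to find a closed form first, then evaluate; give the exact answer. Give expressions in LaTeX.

Compute t_(k+1)/t_k: get (k + 1)*(k + 2)*(k + (k + 1)**2 + 5)/(2*k*(k**2 + k + 4)).
A = k/2 + 1, B = 1, C = k**3 + k**2 + 4*k.
f must satisfy (k/2 + 1)·f(k+1) − (1)·f(k) = k**3 + k**2 + 4*k.
d = 2 from the (1,0,3) case.
Match coefficients ⇒ f(k) = 2*k*(k - 1).
R(k) = B(k−1)·f(k)/C(k) = 2*(k - 1)/(k**2 + k + 4); s_k = R·t_k = 2**(1 - k)*k*(k - 1)*factorial(k + 1).
s_(k+1) − s_k = k*(k**2 + k + 4)*factorial(k + 1)/2**k = t_k.
Sum = s_(4) − s_(0); s_(4) = 180, s_(0) = 0 ⇒ 180.

Σ = 180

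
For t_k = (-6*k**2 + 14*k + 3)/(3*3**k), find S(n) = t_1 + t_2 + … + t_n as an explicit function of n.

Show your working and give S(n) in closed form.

Compute t_(k+1)/t_k: get (6*k**2 - 2*k - 11)/(3*(6*k**2 - 14*k - 3)).
Normal form (A,B,C) = (1/3, 1, k**2 - 7*k/3 - 1/2).
f must satisfy (1/3)·f(k+1) − (1)·f(k) = k**2 - 7*k/3 - 1/2.
d = 2 from the (0,0,2) case.
Solve for f: f(k) = -(3*k**2 - 4*k - 2)/2 (degree 2 ≤ 2).
Certificate R = B(k−1)f/C = -3*(3*k**2 - 4*k - 2)/(6*k**2 - 14*k - 3) gives s_k = (3*k**2 - 4*k - 2)/3**k.
Δs = (-6*k**2 + 14*k + 3)/(3*3**k), as required.
s_(n+1) = 3**(-n - 1)*(3*n**2 + 2*n - 3) and s_(1) = -1, so S(n) = 3**(-n - 1)*(3**(n + 1) + 3*n**2 + 2*n - 3).

S(n) = 3**(-n - 1)*(3**(n + 1) + 3*n**2 + 2*n - 3)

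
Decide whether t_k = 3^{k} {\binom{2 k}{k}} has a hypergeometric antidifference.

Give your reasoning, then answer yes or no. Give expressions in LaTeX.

No — t_k has no hypergeometric antidifference.

r(k) = 6*(2*k + 1)/(k + 1) after simplifying.
Gosper form: A/B · C(k+1)/C(k) with A=12*k + 6, B=k + 1, C=1.
Need (12*k + 6)·f(k+1) − (k)·f(k) = 1.
d = -1 from the (1,1,0) case.
deg f ≤ -1 is impossible — no certificate.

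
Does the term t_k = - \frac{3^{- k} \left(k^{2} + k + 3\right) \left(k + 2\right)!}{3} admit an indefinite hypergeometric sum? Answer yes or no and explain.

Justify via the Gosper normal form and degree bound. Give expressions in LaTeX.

Ratio r(k) = (k + 3)*(k + (k + 1)**2 + 4)/(3*(k**2 + k + 3)).
Gosper form: A/B · C(k+1)/C(k) with A=k/3 + 1, B=1, C=k**2 + k + 3.
f must satisfy (k/3 + 1)·f(k+1) − (1)·f(k) = k**2 + k + 3.
Degrees (1,0,2) ⇒ d ≤ 1.
Coefficient equations give f(k) = 3*k.
So s_k = (B(k−1)f/C)·t_k = (3*k/(k**2 + k + 3))·t_k = -k*factorial(k + 2)/3**k.
Verify: -(k**2 + k + 3)*factorial(k + 2)/(3*3**k) matches t_k.

Yes. s_k = - 3^{- k} k \left(k + 2\right)!.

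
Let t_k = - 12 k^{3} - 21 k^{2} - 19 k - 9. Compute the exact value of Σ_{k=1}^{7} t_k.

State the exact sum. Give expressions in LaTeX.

Step 1: r(k) = (12*k**3 + 57*k**2 + 97*k + 61)/(12*k**3 + 21*k**2 + 19*k + 9).
Take A(k)=1, B(k)=1, C(k)=k**3 + 7*k**2/4 + 19*k/12 + 3/4.
Key eq: (1)·f(k+1) = (1)·f(k) + (k**3 + 7*k**2/4 + 19*k/12 + 3/4).
deg f ≤ 4 (via 0,0,3).
A polynomial solution: f(k) = k*(3*k**3 + k**2 + 2*k + 3)/12.
Get s_k = R·t_k = k*(-3*k**3 - k**2 - 2*k - 3) with R(k) = B(k−1)f(k)/C(k) = k*(3*k**3 + k**2 + 2*k + 3)/(12*k**3 + 21*k**2 + 19*k + 9).
Verify: -12*k**3 - 21*k**2 - 19*k - 9 matches t_k.
Σ_(k=1)^(7) t_k = s_(8) − s_(1) = -12952 − (-9) = -12943.

Σ = -12943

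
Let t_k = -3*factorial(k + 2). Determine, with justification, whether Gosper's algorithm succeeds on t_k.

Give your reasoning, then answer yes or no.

Ratio r(k) = k + 3.
Take A(k)=k + 3, B(k)=1, C(k)=1.
Need (k + 3)·f(k+1) − (1)·f(k) = 1.
From deg A=1, deg B=0, deg C=0: d=-1.
d = -1 < 0 ⇒ no nonzero polynomial f; not summable.

No; the degree bound rules out any f.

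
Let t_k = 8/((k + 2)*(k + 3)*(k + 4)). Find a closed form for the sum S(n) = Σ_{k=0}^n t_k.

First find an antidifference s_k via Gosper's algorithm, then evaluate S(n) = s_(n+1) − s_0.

S(n) = 2*(n**2 + 7*n + 6)/(3*(n**2 + 7*n + 12))

Ratio r(k) = (k + 2)/(k + 5).
Factor: A=k + 2; B=k + 5; C=1.
Key eq: (k + 2)·f(k+1) = (k + 4)·f(k) + (1).
From deg A=1, deg B=1, deg C=0: d=2.
Match coefficients ⇒ f(k) = k*(k + 5)/12.
So s_k = (B(k−1)f/C)·t_k = (k*(k + 4)*(k + 5)/12)·t_k = 2*k*(k + 5)/(3*(k + 2)*(k + 3)).
Δs = 8/(k**3 + 9*k**2 + 26*k + 24), as required.
Telescope: S(n) = s_(n+1) − s_(0) = 2*(n**2 + 7*n + 6)/(3*(n**2 + 7*n + 12)) − (0) = 2*(n**2 + 7*n + 6)/(3*(n**2 + 7*n + 12)).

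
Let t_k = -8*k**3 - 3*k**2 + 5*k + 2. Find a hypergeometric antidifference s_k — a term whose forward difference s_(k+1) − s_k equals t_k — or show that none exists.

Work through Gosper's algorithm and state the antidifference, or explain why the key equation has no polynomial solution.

s_k = k*(-2*k**3 + 3*k**2 + 2*k - 1)

t_(k+1)/t_k = (8*k**3 + 27*k**2 + 25*k + 4)/(8*k**3 + 3*k**2 - 5*k - 2).
Factor: A=1; B=1; C=k**3 + 3*k**2/8 - 5*k/8 - 1/4.
Key eq: (1)·f(k+1) = (1)·f(k) + (k**3 + 3*k**2/8 - 5*k/8 - 1/4).
deg f ≤ 4 (via 0,0,3).
Coefficient equations give f(k) = k*(2*k**3 - 3*k**2 - 2*k + 1)/8.
So s_k = (B(k−1)f/C)·t_k = (k*(2*k**3 - 3*k**2 - 2*k + 1)/(8*k**3 + 3*k**2 - 5*k - 2))·t_k = k*(-2*k**3 + 3*k**2 + 2*k - 1).
s_(k+1) − s_k = -8*k**3 - 3*k**2 + 5*k + 2 = t_k.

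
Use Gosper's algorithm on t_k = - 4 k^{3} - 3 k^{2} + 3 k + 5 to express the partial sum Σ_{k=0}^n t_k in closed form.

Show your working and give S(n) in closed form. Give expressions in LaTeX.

S(n) = - n^{4} - 3 n^{3} - n^{2} + 6 n + 5

Ratio r(k) = (4*k**3 + 15*k**2 + 15*k - 1)/(4*k**3 + 3*k**2 - 3*k - 5).
So A=1 and B=1, with C=k**3 + 3*k**2/4 - 3*k/4 - 5/4.
Need (1)·f(k+1) − (1)·f(k) = k**3 + 3*k**2/4 - 3*k/4 - 5/4.
deg f ≤ 4 (via 0,0,3).
Match coefficients ⇒ f(k) = k*(k**3 - k**2 - 2*k - 3)/4.
Get s_k = R·t_k = k*(-k**3 + k**2 + 2*k + 3) with R(k) = B(k−1)f(k)/C(k) = k*(k**3 - k**2 - 2*k - 3)/(4*k**3 + 3*k**2 - 3*k - 5).
Verify: -4*k**3 - 3*k**2 + 3*k + 5 matches t_k.
Telescope: S(n) = s_(n+1) − s_(0) = -n**4 - 3*n**3 - n**2 + 6*n + 5 − (0) = -n**4 - 3*n**3 - n**2 + 6*n + 5.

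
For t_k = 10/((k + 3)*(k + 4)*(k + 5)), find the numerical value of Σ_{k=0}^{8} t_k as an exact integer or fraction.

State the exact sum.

r(k) = (k + 3)/(k + 6) after simplifying.
Factor: A=k + 3; B=k + 6; C=1.
Key eq: (k + 3)·f(k+1) = (k + 5)·f(k) + (1).
d = 2 from the (1,1,0) case.
Solving with deg f ≤ 2: f(k) = k*(k + 7)/24.
Get s_k = R·t_k = 5*k*(k + 7)/(12*(k + 3)*(k + 4)) with R(k) = B(k−1)f(k)/C(k) = k*(k + 5)*(k + 7)/24.
Verify: 10/(k**3 + 12*k**2 + 47*k + 60) matches t_k.
Σ_(k=0)^(8) t_k = s_(9) − s_(0) = 5/13 − (0) = 5/13.

Σ = 5/13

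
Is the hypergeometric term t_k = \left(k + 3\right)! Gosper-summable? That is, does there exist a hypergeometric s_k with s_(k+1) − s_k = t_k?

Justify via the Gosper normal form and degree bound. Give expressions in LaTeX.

No — t_k has no hypergeometric antidifference.

Ratio r(k) = k + 4.
Gosper form: A/B · C(k+1)/C(k) with A=k + 4, B=1, C=1.
f must satisfy (k + 4)·f(k+1) − (1)·f(k) = 1.
deg f ≤ -1 (via 1,0,0).
d = -1 < 0 ⇒ no nonzero polynomial f; not summable.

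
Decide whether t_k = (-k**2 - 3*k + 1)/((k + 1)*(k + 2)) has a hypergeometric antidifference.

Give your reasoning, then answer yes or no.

Yes. s_k = k*(2 - k)/(k + 1).

Step 1: r(k) = (k + 1)*(3*k + (k + 1)**2 + 2)/((k + 3)*(k**2 + 3*k - 1)).
Normal form (A,B,C) = (k + 1, k + 3, k**2 + 3*k - 1).
Set up (k + 1)·f(k+1) − (k + 2)·f(k) − (k**2 + 3*k - 1) = 0.
Degrees (1,1,2) ⇒ d ≤ 2.
Solve for f: f(k) = k*(k - 2) (degree 2 ≤ 2).
Get s_k = R·t_k = k*(2 - k)/(k + 1) with R(k) = B(k−1)f(k)/C(k) = k*(k - 2)*(k + 2)/(k**2 + 3*k - 1).
Verify: (-k**2 - 3*k + 1)/(k**2 + 3*k + 2) matches t_k.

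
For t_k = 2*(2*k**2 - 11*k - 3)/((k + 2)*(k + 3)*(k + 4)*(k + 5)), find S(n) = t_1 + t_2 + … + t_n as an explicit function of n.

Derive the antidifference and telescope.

S(n) = n*(n**2 - 68*n - 93)/(20*(n**3 + 12*n**2 + 47*n + 60))

Compute t_(k+1)/t_k: get (k + 2)*(11*k - 2*(k + 1)**2 + 14)/((k + 6)*(-2*k**2 + 11*k + 3)).
Take A(k)=k + 2, B(k)=k + 6, C(k)=k**2 - 11*k/2 - 3/2.
Key eq: (k + 2)·f(k+1) = (k + 5)·f(k) + (k**2 - 11*k/2 - 3/2).
From deg A=1, deg B=1, deg C=2: d=3.
A polynomial solution: f(k) = -k*(4*k - 1)/4.
R(k) = B(k−1)·f(k)/C(k) = -k*(k + 5)*(4*k - 1)/(2*(2*k**2 - 11*k - 3)); s_k = R·t_k = k*(1 - 4*k)/((k + 2)*(k + 3)*(k + 4)).
Δs = 2*(2*k**2 - 11*k - 3)/(k**4 + 14*k**3 + 71*k**2 + 154*k + 120), as required.
s_(n+1) = (-4*n**2 - 7*n - 3)/(n**3 + 12*n**2 + 47*n + 60) and s_(1) = -1/20, so S(n) = n*(n**2 - 68*n - 93)/(20*(n**3 + 12*n**2 + 47*n + 60)).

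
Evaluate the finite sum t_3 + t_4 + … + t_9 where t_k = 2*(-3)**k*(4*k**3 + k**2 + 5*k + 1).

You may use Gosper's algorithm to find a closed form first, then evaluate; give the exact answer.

Step 1: r(k) = 3*(-4*k**3 - 13*k**2 - 19*k - 11)/(4*k**3 + k**2 + 5*k + 1).
A = -3, B = 1, C = k**3 + k**2/4 + 5*k/4 + 1/4.
Need (-3)·f(k+1) − (1)·f(k) = k**3 + k**2/4 + 5*k/4 + 1/4.
Degrees (0,0,3) ⇒ d ≤ 3.
Match coefficients ⇒ f(k) = -(2*k**3 - 4*k**2 + 4*k - 1)/8.
Certificate R = B(k−1)f/C = -(2*k**3 - 4*k**2 + 4*k - 1)/(2*(4*k**3 + k**2 + 5*k + 1)) gives s_k = (-3)**k*(-2*k**3 + 4*k**2 - 4*k + 1).
Δs = 2*(-3)**k*(4*k**3 + k**2 + 5*k + 1), as required.
Sum = s_(10) − s_(3); s_(10) = -96781311, s_(3) = 783 ⇒ -96782094.

Σ = -96782094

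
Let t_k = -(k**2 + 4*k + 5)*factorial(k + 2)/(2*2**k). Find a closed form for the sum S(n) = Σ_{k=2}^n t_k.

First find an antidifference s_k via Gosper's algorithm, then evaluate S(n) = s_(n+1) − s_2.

Compute t_(k+1)/t_k: get (k + 3)*(4*k + (k + 1)**2 + 9)/(2*(k**2 + 4*k + 5)).
Take A(k)=k/2 + 3/2, B(k)=1, C(k)=k**2 + 4*k + 5.
Need (k/2 + 3/2)·f(k+1) − (1)·f(k) = k**2 + 4*k + 5.
deg f ≤ 1 (via 1,0,2).
Coefficient equations give f(k) = 2*(k + 2).
Get s_k = R·t_k = -(k + 2)*factorial(k + 2)/2**k with R(k) = B(k−1)f(k)/C(k) = 2*(k + 2)/(k**2 + 4*k + 5).
Verify: -(k**2 + 4*k + 5)*factorial(k + 2)/(2*2**k) matches t_k.
Telescope: S(n) = s_(n+1) − s_(2) = -2**(-n - 1)*(n + 3)*factorial(n + 3) − (-24) = 24 - n*factorial(n + 3)/(2*2**n) - 3*factorial(n + 3)/(2*2**n).

S(n) = 24 - n*factorial(n + 3)/(2*2**n) - 3*factorial(n + 3)/(2*2**n)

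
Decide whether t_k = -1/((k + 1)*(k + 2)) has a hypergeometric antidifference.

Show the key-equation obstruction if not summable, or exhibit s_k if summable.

r(k) = (k + 1)/(k + 3) after simplifying.
Factor: A=k + 1; B=k + 3; C=1.
Set up (k + 1)·f(k+1) − (k + 2)·f(k) − (1) = 0.
deg f ≤ 1 (via 1,1,0).
Match coefficients ⇒ f(k) = k.
Get s_k = R·t_k = -k/(k + 1) with R(k) = B(k−1)f(k)/C(k) = k*(k + 2).
Verify: -1/(k**2 + 3*k + 2) matches t_k.

Yes. s_k = -k/(k + 1).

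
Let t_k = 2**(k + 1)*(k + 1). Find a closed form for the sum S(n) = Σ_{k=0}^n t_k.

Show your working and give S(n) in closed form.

The ratio is 2*(k + 2)/(k + 1).
Take A(k)=2, B(k)=1, C(k)=k + 1.
Need (2)·f(k+1) − (1)·f(k) = k + 1.
deg f ≤ 1 (via 0,0,1).
Coefficient equations give f(k) = k - 1.
Certificate R = B(k−1)f/C = (k - 1)/(k + 1) gives s_k = 2**(k + 1)*(k - 1).
Δs = 2**(k + 1)*(k + 1), as required.
Telescope: S(n) = s_(n+1) − s_(0) = 2**(n + 2)*n − (-2) = 4*2**n*n + 2.

S(n) = 4*2**n*n + 2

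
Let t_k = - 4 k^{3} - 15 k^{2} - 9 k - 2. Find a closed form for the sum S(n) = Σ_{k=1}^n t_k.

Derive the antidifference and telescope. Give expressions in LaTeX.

Ratio r(k) = (4*k**3 + 27*k**2 + 51*k + 30)/(4*k**3 + 15*k**2 + 9*k + 2).
Factor: A=1; B=1; C=k**3 + 15*k**2/4 + 9*k/4 + 1/2.
Need (1)·f(k+1) − (1)·f(k) = k**3 + 15*k**2/4 + 9*k/4 + 1/2.
From deg A=0, deg B=0, deg C=3: d=4.
Solve for f: f(k) = k**2*(k**2 + 3*k - 2)/4 (degree 4 ≤ 4).
Then R = B(k−1)f/C = k**2*(k**2 + 3*k - 2)/(4*k**3 + 15*k**2 + 9*k + 2), so s_k = R(k)·t_k = k**2*(-k**2 - 3*k + 2).
Δs = -4*k**3 - 15*k**2 - 9*k - 2, as required.
Telescope: S(n) = s_(n+1) − s_(1) = -n**4 - 7*n**3 - 13*n**2 - 9*n - 2 − (-2) = n*(-n**3 - 7*n**2 - 13*n - 9).

S(n) = n \left(- n^{3} - 7 n^{2} - 13 n - 9\right)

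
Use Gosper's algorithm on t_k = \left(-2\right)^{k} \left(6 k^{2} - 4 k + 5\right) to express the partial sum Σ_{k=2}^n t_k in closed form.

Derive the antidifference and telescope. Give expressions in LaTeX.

Step 1: r(k) = 2*(4*k - 6*(k + 1)**2 - 1)/(6*k**2 - 4*k + 5).
Factor: A=-2; B=1; C=k**2 - 2*k/3 + 5/6.
Solve (-2)·f(k+1) − (1)·f(k) = k**2 - 2*k/3 + 5/6.
deg f ≤ 2 (via 0,0,2).
A polynomial solution: f(k) = -(2*k**2 - 4*k + 3)/6.
Then R = B(k−1)f/C = -(2*k**2 - 4*k + 3)/(6*k**2 - 4*k + 5), so s_k = R(k)·t_k = (-2)**k*(-2*k**2 + 4*k - 3).
Δs = (-2)**k*(6*k**2 - 4*k + 5), as required.
Evaluate: s_(n+1) = 2*(-2)**n*(2*n**2 + 1); subtract s_(2) = -12 ⇒ S(n) = 4*(-2)**n*n**2 + 2*(-2)**n + 12.

S(n) = 4 \left(-2\right)^{n} n^{2} + 2 \left(-2\right)^{n} + 12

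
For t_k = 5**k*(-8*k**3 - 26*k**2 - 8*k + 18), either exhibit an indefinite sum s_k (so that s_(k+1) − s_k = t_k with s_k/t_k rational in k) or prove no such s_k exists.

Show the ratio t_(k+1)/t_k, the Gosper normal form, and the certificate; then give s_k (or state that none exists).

s_k = 5**k*(-2*k**3 + k**2 + 3*k + 2)

t_(k+1)/t_k = 5*(4*k**3 + 25*k**2 + 42*k + 12)/(4*k**3 + 13*k**2 + 4*k - 9).
So A=5 and B=1, with C=k**3 + 13*k**2/4 + k - 9/4.
Key eq: (5)·f(k+1) = (1)·f(k) + (k**3 + 13*k**2/4 + k - 9/4).
d = 3 from the (0,0,3) case.
Solve for f: f(k) = (2*k**3 - k**2 - 3*k - 2)/8 (degree 3 ≤ 3).
So s_k = (B(k−1)f/C)·t_k = ((2*k**3 - k**2 - 3*k - 2)/(2*(4*k**3 + 13*k**2 + 4*k - 9)))·t_k = 5**k*(-2*k**3 + k**2 + 3*k + 2).
Verify: 5**k*(-8*k**3 - 26*k**2 - 8*k + 18) matches t_k.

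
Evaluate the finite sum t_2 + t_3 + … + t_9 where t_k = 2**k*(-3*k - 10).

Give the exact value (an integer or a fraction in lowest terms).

Σ = -34776

Ratio r(k) = 2*(3*k + 13)/(3*k + 10).
So A=2 and B=1, with C=k + 10/3.
f must satisfy (2)·f(k+1) − (1)·f(k) = k + 10/3.
From deg A=0, deg B=0, deg C=1: d=1.
Match coefficients ⇒ f(k) = (3*k + 4)/3.
Get s_k = R·t_k = 2**k*(-3*k - 4) with R(k) = B(k−1)f(k)/C(k) = (3*k + 4)/(3*k + 10).
Verify: 2**k*(-3*k - 10) matches t_k.
Evaluate s at k=10 and k=2: -34816 and -40; difference -34776.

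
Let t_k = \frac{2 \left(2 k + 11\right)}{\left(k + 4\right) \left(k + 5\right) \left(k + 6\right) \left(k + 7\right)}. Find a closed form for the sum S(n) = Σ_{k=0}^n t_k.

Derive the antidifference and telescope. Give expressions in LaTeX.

S(n) = \frac{n^{2} + 12 n + 11}{12 \left(n^{2} + 12 n + 35\right)}

Step 1: r(k) = (k + 4)*(2*k + 13)/((k + 8)*(2*k + 11)).
So A=k + 4 and B=k + 8, with C=k + 11/2.
f must satisfy (k + 4)·f(k+1) − (k + 7)·f(k) = k + 11/2.
Degrees (1,1,1) ⇒ d ≤ 3.
Coefficient equations give f(k) = k*(k + 5)*(k + 10)/48.
Then R = B(k−1)f/C = k*(k + 5)*(k + 7)*(k + 10)/(24*(2*k + 11)), so s_k = R(k)·t_k = k*(k + 10)/(12*(k**2 + 10*k + 24)).
Δs = 2*(2*k + 11)/(k**4 + 22*k**3 + 179*k**2 + 638*k + 840), as required.
Telescope: S(n) = s_(n+1) − s_(0) = (n**2 + 12*n + 11)/(12*(n**2 + 12*n + 35)) − (0) = (n**2 + 12*n + 11)/(12*(n**2 + 12*n + 35)).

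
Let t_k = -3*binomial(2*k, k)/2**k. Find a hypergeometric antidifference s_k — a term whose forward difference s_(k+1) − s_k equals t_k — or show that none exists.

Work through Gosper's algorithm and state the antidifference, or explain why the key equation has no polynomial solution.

Compute t_(k+1)/t_k: get (2*k + 1)/(k + 1).
Gosper form: A/B · C(k+1)/C(k) with A=2*k + 1, B=k + 1, C=1.
Key eq: (2*k + 1)·f(k+1) = (k)·f(k) + (1).
d = -1 from the (1,1,0) case.
d = -1 < 0 ⇒ no nonzero polynomial f; not summable.

not Gosper-summable; s_k does not exist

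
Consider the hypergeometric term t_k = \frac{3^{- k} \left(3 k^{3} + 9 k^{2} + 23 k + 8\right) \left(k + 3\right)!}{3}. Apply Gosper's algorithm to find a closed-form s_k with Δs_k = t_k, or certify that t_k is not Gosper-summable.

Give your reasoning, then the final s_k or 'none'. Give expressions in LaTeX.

Compute t_(k+1)/t_k: get (3*k**4 + 30*k**3 + 122*k**2 + 243*k + 172)/(3*(3*k**3 + 9*k**2 + 23*k + 8)).
A = k/3 + 4/3, B = 1, C = k**3 + 3*k**2 + 23*k/3 + 8/3.
Solve (k/3 + 4/3)·f(k+1) − (1)·f(k) = k**3 + 3*k**2 + 23*k/3 + 8/3.
Bound: deg f ≤ 2.
Solve for f: f(k) = 3*k**2 - 4 (degree 2 ≤ 2).
Certificate R = B(k−1)f/C = 3*(3*k**2 - 4)/(3*k**3 + 9*k**2 + 23*k + 8) gives s_k = (3*k**2 - 4)*factorial(k + 3)/3**k.
Δs = (3*k**3 + 9*k**2 + 23*k + 8)*factorial(k + 3)/(3*3**k), as required.

s_k = 3^{- k} \left(3 k^{2} - 4\right) \left(k + 3\right)!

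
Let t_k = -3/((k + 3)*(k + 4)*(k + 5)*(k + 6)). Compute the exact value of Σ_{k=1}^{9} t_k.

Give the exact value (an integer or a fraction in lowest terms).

Σ = -29/3640

Compute t_(k+1)/t_k: get (k + 3)/(k + 7).
Take A(k)=k + 3, B(k)=k + 7, C(k)=1.
f must satisfy (k + 3)·f(k+1) − (k + 6)·f(k) = 1.
d = 3 from the (1,1,0) case.
Match coefficients ⇒ f(k) = k*(k**2 + 12*k + 47)/180.
So s_k = (B(k−1)f/C)·t_k = (k*(k + 6)*(k**2 + 12*k + 47)/180)·t_k = k*(-k**2 - 12*k - 47)/(60*(k + 3)*(k + 4)*(k + 5)).
Δs = -3/(k**4 + 18*k**3 + 119*k**2 + 342*k + 360), as required.
Σ_(k=1)^(9) t_k = s_(10) − s_(1) = -89/5460 − (-1/120) = -29/3640.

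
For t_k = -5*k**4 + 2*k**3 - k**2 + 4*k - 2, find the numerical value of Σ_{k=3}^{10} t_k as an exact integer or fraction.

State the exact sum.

r(k) = (5*k**4 + 18*k**3 + 25*k**2 + 12*k + 2)/(5*k**4 - 2*k**3 + k**2 - 4*k + 2) after simplifying.
Gosper form: A/B · C(k+1)/C(k) with A=1, B=1, C=k**4 - 2*k**3/5 + k**2/5 - 4*k/5 + 2/5.
Set up (1)·f(k+1) − (1)·f(k) − (k**4 - 2*k**3/5 + k**2/5 - 4*k/5 + 2/5) = 0.
d = 5 from the (0,0,4) case.
Solve for f: f(k) = k*(k**4 - 3*k**3 + 3*k**2 - 3*k + 4)/5 (degree 5 ≤ 5).
R(k) = B(k−1)·f(k)/C(k) = k*(k**4 - 3*k**3 + 3*k**2 - 3*k + 4)/(5*k**4 - 2*k**3 + k**2 - 4*k + 2); s_k = R·t_k = k*(-k**4 + 3*k**3 - 3*k**2 + 3*k - 4).
Verify: -5*k**4 + 2*k**3 - k**2 + 4*k - 2 matches t_k.
Sum = s_(11) − s_(3); s_(11) = -120802, s_(3) = -66 ⇒ -120736.

Σ = -120736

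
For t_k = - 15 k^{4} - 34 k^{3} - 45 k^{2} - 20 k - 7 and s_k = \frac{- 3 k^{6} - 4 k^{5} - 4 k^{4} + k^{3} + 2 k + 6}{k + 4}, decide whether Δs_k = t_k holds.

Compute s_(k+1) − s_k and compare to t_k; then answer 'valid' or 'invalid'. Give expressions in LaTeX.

Invalid: residual \frac{3 \left(12 k^{5} + 93 k^{4} + 178 k^{3} + 204 k^{2} + 83 k + 34\right)}{k^{2} + 9 k + 20} ≠ 0.

s_(k+1) = (2*k - 3*(k + 1)**6 - 4*(k + 1)**5 - 4*(k + 1)**4 + (k + 1)**3 + 8)/(k + 5)
s_(k+1) − s_k = (-15*k**6 - 133*k**5 - 372*k**4 - 571*k**3 - 475*k**2 - 214*k - 38)/(k**2 + 9*k + 20)
(s_(k+1) − s_k) − t_k = 3*(12*k**5 + 93*k**4 + 178*k**3 + 204*k**2 + 83*k + 34)/(k**2 + 9*k + 20)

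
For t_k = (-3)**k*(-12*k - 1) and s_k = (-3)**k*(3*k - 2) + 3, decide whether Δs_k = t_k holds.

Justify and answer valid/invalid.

valid (s_(k+1) − s_k reduces to t_k)

s_(k+1) = -3*(-3)**k*(3*k + 1) + 3
s_(k+1) − s_k = (-3)**k*(-12*k - 1)
(s_(k+1) − s_k) − t_k = 0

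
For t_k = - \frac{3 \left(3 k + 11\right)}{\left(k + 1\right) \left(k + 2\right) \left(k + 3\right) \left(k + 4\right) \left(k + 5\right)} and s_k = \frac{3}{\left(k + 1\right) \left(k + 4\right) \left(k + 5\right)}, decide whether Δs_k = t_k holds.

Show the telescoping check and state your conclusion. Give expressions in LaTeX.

s_(k+1) = 3/((k + 2)*(k + 5)*(k + 6))
s_(k+1) − s_k = 3*(-3*k - 8)/(k**5 + 18*k**4 + 121*k**3 + 372*k**2 + 508*k + 240)
(s_(k+1) − s_k) − t_k = 18*(2*k + 7)/(k**6 + 21*k**5 + 175*k**4 + 735*k**3 + 1624*k**2 + 1764*k + 720)

Invalid: residual \frac{18 \left(2 k + 7\right)}{k^{6} + 21 k^{5} + 175 k^{4} + 735 k^{3} + 1624 k^{2} + 1764 k + 720} ≠ 0.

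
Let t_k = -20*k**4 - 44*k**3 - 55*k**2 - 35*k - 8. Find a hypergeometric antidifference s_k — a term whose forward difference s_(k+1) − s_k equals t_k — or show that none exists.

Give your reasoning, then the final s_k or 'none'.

t_(k+1)/t_k = (20*k**4 + 124*k**3 + 307*k**2 + 357*k + 162)/(20*k**4 + 44*k**3 + 55*k**2 + 35*k + 8).
Normal form (A,B,C) = (1, 1, k**4 + 11*k**3/5 + 11*k**2/4 + 7*k/4 + 2/5).
Key eq: (1)·f(k+1) = (1)·f(k) + (k**4 + 11*k**3/5 + 11*k**2/4 + 7*k/4 + 2/5).
Bound: deg f ≤ 5.
Solving with deg f ≤ 5: f(k) = k*(k**2 + 1)*(4*k**2 + k - 1)/20.
So s_k = (B(k−1)f/C)·t_k = (k*(k**2 + 1)*(4*k**2 + k - 1)/((2*k + 1)*(10*k**3 + 17*k**2 + 19*k + 8)))·t_k = k*(-4*k**4 - k**3 - 3*k**2 - k + 1).
Check: Δs_k = -20*k**4 - 44*k**3 - 55*k**2 - 35*k - 8. ✓

s_k = k*(-4*k**4 - k**3 - 3*k**2 - k + 1)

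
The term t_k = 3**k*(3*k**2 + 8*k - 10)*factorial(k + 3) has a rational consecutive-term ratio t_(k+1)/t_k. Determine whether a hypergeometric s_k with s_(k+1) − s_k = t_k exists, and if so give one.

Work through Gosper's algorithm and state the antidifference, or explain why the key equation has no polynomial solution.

s_k = 3**k*(k - 2)*factorial(k + 3)

t_(k+1)/t_k = 3*(3*k**3 + 26*k**2 + 57*k + 4)/(3*k**2 + 8*k - 10).
Take A(k)=3*k + 12, B(k)=1, C(k)=k**2 + 8*k/3 - 10/3.
Key eq: (3*k + 12)·f(k+1) = (1)·f(k) + (k**2 + 8*k/3 - 10/3).
deg f ≤ 1 (via 1,0,2).
A polynomial solution: f(k) = (k - 2)/3.
Certificate R = B(k−1)f/C = (k - 2)/(3*k**2 + 8*k - 10) gives s_k = 3**k*(k - 2)*factorial(k + 3).
s_(k+1) − s_k = 3**k*(3*k**2 + 8*k - 10)*factorial(k + 3) = t_k.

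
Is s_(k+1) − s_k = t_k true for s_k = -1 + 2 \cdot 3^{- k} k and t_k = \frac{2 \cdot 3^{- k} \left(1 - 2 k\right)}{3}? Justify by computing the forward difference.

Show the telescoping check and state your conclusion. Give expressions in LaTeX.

valid; difference matches t_k

s_(k+1) = -1 + 2*(k + 1)/(3*3**k)
s_(k+1) − s_k = 2*(1 - 2*k)/(3*3**k)
(s_(k+1) − s_k) − t_k = 0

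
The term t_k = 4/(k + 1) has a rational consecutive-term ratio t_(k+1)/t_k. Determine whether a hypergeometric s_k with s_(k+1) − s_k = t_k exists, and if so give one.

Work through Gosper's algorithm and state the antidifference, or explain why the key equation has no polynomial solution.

no hypergeometric antidifference exists

Step 1: r(k) = (k + 1)/(k + 2).
Normal form (A,B,C) = (k + 1, k + 2, 1).
f must satisfy (k + 1)·f(k+1) − (k + 1)·f(k) = 1.
d = 0 from the (1,1,0) case.
Generic f = c0 gives residual -1; -1 = 0 cannot hold, so t_k is not Gosper-summable.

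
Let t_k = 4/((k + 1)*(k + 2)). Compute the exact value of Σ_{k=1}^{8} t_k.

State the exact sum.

Σ = 8/5

r(k) = (k + 1)/(k + 3) after simplifying.
Factor: A=k + 1; B=k + 3; C=1.
Key eq: (k + 1)·f(k+1) = (k + 2)·f(k) + (1).
deg f ≤ 1 (via 1,1,0).
Solving with deg f ≤ 1: f(k) = k.
Certificate R = B(k−1)f/C = k*(k + 2) gives s_k = 4*k/(k + 1).
Check: Δs_k = 4/(k**2 + 3*k + 2). ✓
Σ_(k=1)^(8) t_k = s_(9) − s_(1) = 18/5 − (2) = 8/5.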